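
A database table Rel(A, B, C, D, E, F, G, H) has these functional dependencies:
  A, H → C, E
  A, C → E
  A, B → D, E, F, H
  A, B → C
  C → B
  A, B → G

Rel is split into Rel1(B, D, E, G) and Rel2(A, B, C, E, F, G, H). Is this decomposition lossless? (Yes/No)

No

Rel1 ∩ Rel2 = {B, E, G}; its closure under F is {B, E, G}.
Neither Rel1 nor Rel2 is contained in that closure, so the decomposition is lossy.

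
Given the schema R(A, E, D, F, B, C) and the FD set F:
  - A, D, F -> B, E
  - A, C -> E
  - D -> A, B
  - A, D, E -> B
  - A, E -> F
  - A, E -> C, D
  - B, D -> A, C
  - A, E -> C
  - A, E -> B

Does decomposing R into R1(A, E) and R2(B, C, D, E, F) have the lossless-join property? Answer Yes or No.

R1 ∩ R2 = {E}; its closure under F is {E}.
The closure covers neither R1 nor R2 entirely; the join is not lossless.

No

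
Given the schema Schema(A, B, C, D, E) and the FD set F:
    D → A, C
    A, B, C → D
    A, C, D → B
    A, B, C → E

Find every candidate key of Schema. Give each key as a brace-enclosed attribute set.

{A, B, C}, {D}

{D} is a candidate key since {D}⁺ = {A, B, C, D, E} covers every attribute.
{A, B, C} is a candidate key since {A, B, C}⁺ = {A, B, C, D, E} covers every attribute.
Any other superkey properly contains one of these, so there are no further candidate keys.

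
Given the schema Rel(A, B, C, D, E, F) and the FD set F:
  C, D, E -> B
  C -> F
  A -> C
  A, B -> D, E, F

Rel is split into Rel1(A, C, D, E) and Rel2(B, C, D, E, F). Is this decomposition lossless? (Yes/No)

Common attributes: {C, D, E}; their closure is {B, C, D, E, F}.
This includes all of Rel2, so the common attributes are a superkey of Rel2 — the join is lossless.

Yes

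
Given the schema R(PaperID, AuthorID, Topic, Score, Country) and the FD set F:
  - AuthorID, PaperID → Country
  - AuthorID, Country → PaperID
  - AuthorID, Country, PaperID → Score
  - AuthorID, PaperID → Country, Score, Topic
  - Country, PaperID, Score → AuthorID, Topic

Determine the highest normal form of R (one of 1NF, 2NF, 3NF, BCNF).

Candidate keys: {AuthorID, Country}, {AuthorID, PaperID}, {Country, PaperID, Score}. Prime attributes: {AuthorID, Country, PaperID, Score}.
Each dependency's left side is a superkey — BCNF holds.

BCNF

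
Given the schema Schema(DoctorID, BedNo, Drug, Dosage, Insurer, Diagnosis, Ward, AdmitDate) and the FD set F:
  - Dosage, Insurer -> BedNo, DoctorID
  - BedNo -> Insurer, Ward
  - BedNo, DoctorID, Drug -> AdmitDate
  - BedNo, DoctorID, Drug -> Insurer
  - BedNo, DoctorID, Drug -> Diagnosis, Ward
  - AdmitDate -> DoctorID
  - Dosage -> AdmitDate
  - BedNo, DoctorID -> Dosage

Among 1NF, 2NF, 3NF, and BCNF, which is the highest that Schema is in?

1NF

Candidate keys: {AdmitDate, BedNo, Drug}, {BedNo, DoctorID, Drug}, {BedNo, Dosage, Drug}, {Dosage, Drug, Insurer}. Prime attributes: {AdmitDate, BedNo, DoctorID, Dosage, Drug, Insurer}.
Dosage, Insurer -> BedNo, DoctorID: {Dosage, Insurer}⁺ = {AdmitDate, BedNo, DoctorID, Dosage, Insurer, Ward}, which is not all of the attributes, so the left side is not a superkey — BCNF is violated.
BedNo -> Insurer, Ward determines the non-prime attribute {Ward} from a non-superkey — 3NF is violated.
Since {BedNo} ⊂ {AdmitDate, BedNo, Drug} and {BedNo}⁺ ⊇ {Ward} with {Ward} non-prime, there is a partial dependency; 2NF fails.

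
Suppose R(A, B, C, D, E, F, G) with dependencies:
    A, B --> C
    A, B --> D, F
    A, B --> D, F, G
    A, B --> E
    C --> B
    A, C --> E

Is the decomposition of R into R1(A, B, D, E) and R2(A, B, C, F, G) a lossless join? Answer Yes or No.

Yes

The shared attributes are {A, B} and {A, B}⁺ = {A, B, C, D, E, F, G}.
R1 is contained in that closure, so R1 ∩ R2 --> R1 holds and the join is lossless.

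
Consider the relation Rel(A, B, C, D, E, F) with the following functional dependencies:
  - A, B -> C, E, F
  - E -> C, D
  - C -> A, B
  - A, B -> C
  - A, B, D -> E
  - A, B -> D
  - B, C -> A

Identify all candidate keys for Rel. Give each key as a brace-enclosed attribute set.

Closure of {C} is {A, B, C, D, E, F}, the whole schema; {C} is a candidate key.
Closure of {E} is {A, B, C, D, E, F}, the whole schema; {E} is a candidate key.
Closure of {A, B} is {A, B, C, D, E, F}, the whole schema; {A, B} is a candidate key.
No proper subset of any of these is a key, and no other minimal superkey exists.

{A, B}, {C}, {E}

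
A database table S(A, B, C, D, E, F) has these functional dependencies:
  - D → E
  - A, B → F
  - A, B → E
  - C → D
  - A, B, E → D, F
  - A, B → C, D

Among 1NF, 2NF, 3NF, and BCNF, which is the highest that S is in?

Candidate key: {A, B}. Prime attributes: {A, B}.
D → E breaks BCNF: {D}⁺ = {D, E}, so {D} is not a superkey.
D → E determines the non-prime attribute {E} from a non-superkey — 3NF is violated.
Checking every proper subset of each key, none determines a non-prime attribute — 2NF is satisfied.

2NF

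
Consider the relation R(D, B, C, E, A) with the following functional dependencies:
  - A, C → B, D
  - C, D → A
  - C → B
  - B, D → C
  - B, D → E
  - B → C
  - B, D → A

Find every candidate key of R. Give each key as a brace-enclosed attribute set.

Closure of {A, B} is {A, B, C, D, E}, the whole schema; {A, B} is a candidate key.
Closure of {A, C} is {A, B, C, D, E}, the whole schema; {A, C} is a candidate key.
Closure of {B, D} is {A, B, C, D, E}, the whole schema; {B, D} is a candidate key.
Closure of {C, D} is {A, B, C, D, E}, the whole schema; {C, D} is a candidate key.
Any other superkey properly contains one of these, so there are no further candidate keys.

{A, B}, {A, C}, {B, D}, {C, D}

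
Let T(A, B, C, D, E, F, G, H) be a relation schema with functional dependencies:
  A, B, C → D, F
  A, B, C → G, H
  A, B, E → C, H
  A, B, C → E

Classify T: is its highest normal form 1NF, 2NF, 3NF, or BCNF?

Candidate keys: {A, B, C}, {A, B, E}. Prime attributes: {A, B, C, E}.
Each dependency's left side is a superkey — BCNF holds.

BCNF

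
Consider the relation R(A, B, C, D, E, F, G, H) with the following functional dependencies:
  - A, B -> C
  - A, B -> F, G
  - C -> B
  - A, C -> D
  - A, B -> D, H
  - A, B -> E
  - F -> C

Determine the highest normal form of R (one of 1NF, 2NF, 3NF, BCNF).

3NF

Candidate keys: {A, B}, {A, C}, {A, F}. Prime attributes: {A, B, C, F}.
C -> B breaks BCNF: {C}⁺ = {B, C}, so {C} is not a superkey.
Since {B} ⊆ prime attributes and every other non-superkey FD also has a prime right side, the schema is in 3NF.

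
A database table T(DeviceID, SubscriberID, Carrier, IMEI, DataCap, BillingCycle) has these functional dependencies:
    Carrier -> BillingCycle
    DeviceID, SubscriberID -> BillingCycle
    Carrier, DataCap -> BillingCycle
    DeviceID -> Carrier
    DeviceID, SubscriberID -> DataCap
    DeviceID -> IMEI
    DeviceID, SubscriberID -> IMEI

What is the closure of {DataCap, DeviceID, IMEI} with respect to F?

{BillingCycle, Carrier, DataCap, DeviceID, IMEI}

Start with {DataCap, DeviceID, IMEI}.
DeviceID -> Carrier applies; add {Carrier} → now {Carrier, DataCap, DeviceID, IMEI}.
Carrier -> BillingCycle applies; add {BillingCycle} → now {BillingCycle, Carrier, DataCap, DeviceID, IMEI}.
No further FD applies.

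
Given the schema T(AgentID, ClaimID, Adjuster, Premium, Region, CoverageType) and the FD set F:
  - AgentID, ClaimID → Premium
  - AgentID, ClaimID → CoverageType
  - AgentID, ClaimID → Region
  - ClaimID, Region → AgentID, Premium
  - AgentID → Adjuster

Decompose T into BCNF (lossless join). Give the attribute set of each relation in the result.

{Adjuster, AgentID}; {AgentID, ClaimID, CoverageType, Premium, Region}

Candidate keys of the original relation: {AgentID, ClaimID}, {ClaimID, Region}.
{Adjuster, AgentID, ClaimID, CoverageType, Premium, Region}: {AgentID} determines {Adjuster, AgentID} here but is not a superkey — split on AgentID → Adjuster, giving {Adjuster, AgentID} and {AgentID, ClaimID, CoverageType, Premium, Region}.
{Adjuster, AgentID} is in BCNF.
{AgentID, ClaimID, CoverageType, Premium, Region} is in BCNF.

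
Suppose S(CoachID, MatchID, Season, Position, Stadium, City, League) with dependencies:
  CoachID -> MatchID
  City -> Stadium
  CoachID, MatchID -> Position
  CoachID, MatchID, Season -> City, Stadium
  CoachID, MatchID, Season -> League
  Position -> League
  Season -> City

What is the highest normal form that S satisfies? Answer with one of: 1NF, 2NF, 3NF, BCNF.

Candidate key: {CoachID, Season}. Prime attributes: {CoachID, Season}.
CoachID -> MatchID: {CoachID}⁺ = {CoachID, League, MatchID, Position}, which is not all of the attributes, so the left side is not a superkey — BCNF is violated.
CoachID -> MatchID has non-prime {MatchID} on the right and a non-superkey on the left, so 3NF fails.
The proper key subset {CoachID} of {CoachID, Season} determines non-prime {League, MatchID, Position}, so the relation is not even in 2NF.

1NF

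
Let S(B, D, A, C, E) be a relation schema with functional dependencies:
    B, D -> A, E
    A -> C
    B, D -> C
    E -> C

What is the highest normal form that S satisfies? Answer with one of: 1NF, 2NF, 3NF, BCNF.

2NF

Candidate key: {B, D}. Prime attributes: {B, D}.
A -> C: {A}⁺ = {A, C}, which is not all of the attributes, so the left side is not a superkey — BCNF is violated.
Because {C} is non-prime and the left side of A -> C is not a superkey, the relation is not in 3NF.
Checking every proper subset of each key, none determines a non-prime attribute — 2NF is satisfied.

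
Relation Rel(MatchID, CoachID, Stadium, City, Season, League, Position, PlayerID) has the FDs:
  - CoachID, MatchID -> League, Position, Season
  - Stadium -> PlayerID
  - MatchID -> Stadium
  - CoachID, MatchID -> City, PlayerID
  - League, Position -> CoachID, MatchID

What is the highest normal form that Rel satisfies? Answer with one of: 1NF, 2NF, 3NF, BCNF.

1NF

Candidate keys: {CoachID, MatchID}, {League, Position}. Prime attributes: {CoachID, League, MatchID, Position}.
For Stadium -> PlayerID we have {Stadium}⁺ = {PlayerID, Stadium}; {Stadium} is not a superkey, so BCNF fails.
Stadium -> PlayerID determines the non-prime attribute {PlayerID} from a non-superkey — 3NF is violated.
{MatchID} is a proper subset of the key {CoachID, MatchID}, and {MatchID}⁺ contains the non-prime attributes {PlayerID, Stadium} — a partial dependency, so 2NF is violated.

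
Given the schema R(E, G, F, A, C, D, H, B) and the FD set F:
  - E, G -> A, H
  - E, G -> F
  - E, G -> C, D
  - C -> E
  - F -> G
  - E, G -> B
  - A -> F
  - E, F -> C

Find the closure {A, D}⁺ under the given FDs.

{A, D, F, G}

Start with {A, D}.
A -> F applies; add {F} → now {A, D, F}.
F -> G applies; add {G} → now {A, D, F, G}.
No further FD applies.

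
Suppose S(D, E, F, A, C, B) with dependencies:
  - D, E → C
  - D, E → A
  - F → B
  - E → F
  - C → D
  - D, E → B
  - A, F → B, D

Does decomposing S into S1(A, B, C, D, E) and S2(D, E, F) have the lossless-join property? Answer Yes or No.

Yes

S1 ∩ S2 = {D, E}; its closure under F is {A, B, C, D, E, F}.
This includes all of S1, so the common attributes are a superkey of S1 — the join is lossless.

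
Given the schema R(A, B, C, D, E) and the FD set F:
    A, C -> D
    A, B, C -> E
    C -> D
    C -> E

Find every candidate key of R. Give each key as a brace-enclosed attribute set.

Attributes never on any right-hand side: {A, B, C} — every candidate key must contain all of them.
{A, B, C} is a candidate key since {A, B, C}⁺ = {A, B, C, D, E} covers every attribute.
No smaller or unrelated set reaches every attribute, so there are no other keys.

{A, B, C}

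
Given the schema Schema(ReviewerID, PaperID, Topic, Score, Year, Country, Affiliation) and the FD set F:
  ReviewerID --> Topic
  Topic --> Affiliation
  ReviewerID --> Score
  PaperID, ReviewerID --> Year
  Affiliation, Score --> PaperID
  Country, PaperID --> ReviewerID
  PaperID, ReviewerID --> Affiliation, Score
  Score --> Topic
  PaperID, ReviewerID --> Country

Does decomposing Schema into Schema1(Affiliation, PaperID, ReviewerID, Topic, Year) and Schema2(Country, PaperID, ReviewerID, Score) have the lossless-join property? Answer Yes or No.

The shared attributes are {PaperID, ReviewerID} and {PaperID, ReviewerID}⁺ = {Affiliation, Country, PaperID, ReviewerID, Score, Topic, Year}.
Since Schema1 ⊆ {Affiliation, Country, PaperID, ReviewerID, Score, Topic, Year}, the intersection is a superkey of Schema1; the decomposition is lossless.

Yes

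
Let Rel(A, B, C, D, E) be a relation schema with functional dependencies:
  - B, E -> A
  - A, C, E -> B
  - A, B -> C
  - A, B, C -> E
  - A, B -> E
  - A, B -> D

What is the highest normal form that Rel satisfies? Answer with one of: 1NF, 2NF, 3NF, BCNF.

BCNF

Candidate keys: {A, B}, {A, C, E}, {B, E}. Prime attributes: {A, B, C, E}.
Each dependency's left side is a superkey — BCNF holds.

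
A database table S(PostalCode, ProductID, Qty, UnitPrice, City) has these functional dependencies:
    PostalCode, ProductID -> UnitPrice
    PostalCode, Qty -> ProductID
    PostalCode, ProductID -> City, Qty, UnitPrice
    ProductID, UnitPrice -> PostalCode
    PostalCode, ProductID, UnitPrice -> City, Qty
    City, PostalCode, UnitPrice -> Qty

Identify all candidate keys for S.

{City, PostalCode, UnitPrice}, {PostalCode, ProductID}, {PostalCode, Qty}, {ProductID, UnitPrice}

{PostalCode, ProductID} is a candidate key since {PostalCode, ProductID}⁺ = {City, PostalCode, ProductID, Qty, UnitPrice} covers every attribute.
{PostalCode, Qty} is a candidate key since {PostalCode, Qty}⁺ = {City, PostalCode, ProductID, Qty, UnitPrice} covers every attribute.
{ProductID, UnitPrice} is a candidate key since {ProductID, UnitPrice}⁺ = {City, PostalCode, ProductID, Qty, UnitPrice} covers every attribute.
{City, PostalCode, UnitPrice} is a candidate key since {City, PostalCode, UnitPrice}⁺ = {City, PostalCode, ProductID, Qty, UnitPrice} covers every attribute.
Any other superkey properly contains one of these, so there are no further candidate keys.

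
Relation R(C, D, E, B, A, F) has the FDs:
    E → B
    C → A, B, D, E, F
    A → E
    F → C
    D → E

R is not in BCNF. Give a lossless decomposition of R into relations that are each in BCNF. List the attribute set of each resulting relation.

{A, C, D, F}; {A, E}; {B, E}

Candidate keys of the original relation: {C}, {F}.
{A, B, C, D, E, F}: {E} determines {B, E} here but is not a superkey — split on E → B, giving {B, E} and {A, C, D, E, F}.
{B, E}: every determinant is a superkey — BCNF.
{A, C, D, E, F}: {A} determines {A, E} here but is not a superkey — split on A → E, giving {A, E} and {A, C, D, F}.
{A, E}: every determinant is a superkey — BCNF.
{A, C, D, F}: every determinant is a superkey — BCNF.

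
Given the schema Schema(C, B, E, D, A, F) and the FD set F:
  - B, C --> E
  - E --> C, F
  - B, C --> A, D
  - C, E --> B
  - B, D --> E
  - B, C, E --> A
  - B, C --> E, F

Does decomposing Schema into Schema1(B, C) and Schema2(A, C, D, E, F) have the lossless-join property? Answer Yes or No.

Common attributes: {C}; their closure is {C}.
Neither Schema1 nor Schema2 is contained in that closure, so the decomposition is lossy.

No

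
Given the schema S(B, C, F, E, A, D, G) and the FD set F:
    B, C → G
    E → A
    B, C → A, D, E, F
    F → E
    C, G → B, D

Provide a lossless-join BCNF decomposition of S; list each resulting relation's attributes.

{A, E}; {B, C, D, F, G}; {E, F}

Candidate keys of the original relation: {B, C}, {C, G}.
Within {A, B, C, D, E, F, G}: {E}⁺ ∩ {A, B, C, D, E, F, G} = {A, E}, not the whole set, so E → A violates BCNF; decompose into {A, E} and {B, C, D, E, F, G}.
{A, E} is in BCNF.
Within {B, C, D, E, F, G}: {F}⁺ ∩ {B, C, D, E, F, G} = {E, F}, not the whole set, so F → E violates BCNF; decompose into {E, F} and {B, C, D, F, G}.
{E, F} is in BCNF.
{B, C, D, F, G} is in BCNF.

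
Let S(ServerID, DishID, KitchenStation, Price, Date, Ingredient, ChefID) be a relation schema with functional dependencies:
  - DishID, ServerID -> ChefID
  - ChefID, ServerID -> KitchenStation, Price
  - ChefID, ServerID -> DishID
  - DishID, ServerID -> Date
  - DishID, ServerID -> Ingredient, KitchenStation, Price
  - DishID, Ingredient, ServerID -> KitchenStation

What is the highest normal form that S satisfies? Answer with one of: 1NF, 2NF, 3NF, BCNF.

Candidate keys: {ChefID, ServerID}, {DishID, ServerID}. Prime attributes: {ChefID, DishID, ServerID}.
Every FD has a superkey on the left, so the relation is in BCNF.

BCNF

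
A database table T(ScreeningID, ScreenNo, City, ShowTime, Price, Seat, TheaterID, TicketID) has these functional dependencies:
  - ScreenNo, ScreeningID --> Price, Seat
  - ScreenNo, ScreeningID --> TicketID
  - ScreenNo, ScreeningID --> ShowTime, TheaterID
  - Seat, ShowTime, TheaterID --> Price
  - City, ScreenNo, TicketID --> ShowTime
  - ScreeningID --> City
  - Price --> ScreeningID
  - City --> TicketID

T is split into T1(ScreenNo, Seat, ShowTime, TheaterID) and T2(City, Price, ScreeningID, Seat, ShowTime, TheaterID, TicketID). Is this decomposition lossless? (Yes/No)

Common attributes: {Seat, ShowTime, TheaterID}; their closure is {City, Price, ScreeningID, Seat, ShowTime, TheaterID, TicketID}.
T2 is contained in that closure, so T1 ∩ T2 --> T2 holds and the join is lossless.

Yes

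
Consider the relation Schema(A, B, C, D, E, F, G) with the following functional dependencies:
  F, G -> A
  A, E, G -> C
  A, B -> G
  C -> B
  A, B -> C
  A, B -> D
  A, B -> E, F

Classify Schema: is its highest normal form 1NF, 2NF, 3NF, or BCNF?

Candidate keys: {A, B}, {A, C}, {A, E, G}, {B, F, G}, {C, F, G}, {E, F, G}. Prime attributes: {A, B, C, E, F, G}.
F, G -> A: {F, G}⁺ = {A, F, G}, which is not all of the attributes, so the left side is not a superkey — BCNF is violated.
Its right-hand attributes {A} are all prime, as are those of every other non-superkey FD — the relation is in 3NF.

3NF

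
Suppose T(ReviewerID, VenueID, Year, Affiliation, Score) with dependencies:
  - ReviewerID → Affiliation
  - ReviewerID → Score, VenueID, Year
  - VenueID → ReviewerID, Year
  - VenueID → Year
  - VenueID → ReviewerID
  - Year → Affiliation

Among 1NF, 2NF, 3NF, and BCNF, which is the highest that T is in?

Candidate keys: {ReviewerID}, {VenueID}. Prime attributes: {ReviewerID, VenueID}.
Year → Affiliation: {Year}⁺ = {Affiliation, Year}, which is not all of the attributes, so the left side is not a superkey — BCNF is violated.
Year → Affiliation determines the non-prime attribute {Affiliation} from a non-superkey — 3NF is violated.
Every candidate key is a single attribute, so no partial dependency is possible; 2NF holds.

2NF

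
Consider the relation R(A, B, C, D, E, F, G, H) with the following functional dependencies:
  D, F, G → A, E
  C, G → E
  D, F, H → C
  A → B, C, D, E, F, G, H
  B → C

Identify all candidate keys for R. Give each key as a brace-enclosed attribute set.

{A}, {D, F, G}

{A} is a candidate key since {A}⁺ = {A, B, C, D, E, F, G, H} covers every attribute.
{D, F, G} is a candidate key since {D, F, G}⁺ = {A, B, C, D, E, F, G, H} covers every attribute.
These are minimal and exhaustive — every other superkey contains one of them.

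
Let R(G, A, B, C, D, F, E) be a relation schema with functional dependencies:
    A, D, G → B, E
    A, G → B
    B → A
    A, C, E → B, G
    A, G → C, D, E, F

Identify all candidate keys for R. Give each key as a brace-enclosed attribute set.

{A, G} is a candidate key since {A, G}⁺ = {A, B, C, D, E, F, G} covers every attribute.
{B, G} is a candidate key since {B, G}⁺ = {A, B, C, D, E, F, G} covers every attribute.
{A, C, E} is a candidate key since {A, C, E}⁺ = {A, B, C, D, E, F, G} covers every attribute.
{B, C, E} is a candidate key since {B, C, E}⁺ = {A, B, C, D, E, F, G} covers every attribute.
No proper subset of any of these is a key, and no other minimal superkey exists.

{A, C, E}, {A, G}, {B, C, E}, {B, G}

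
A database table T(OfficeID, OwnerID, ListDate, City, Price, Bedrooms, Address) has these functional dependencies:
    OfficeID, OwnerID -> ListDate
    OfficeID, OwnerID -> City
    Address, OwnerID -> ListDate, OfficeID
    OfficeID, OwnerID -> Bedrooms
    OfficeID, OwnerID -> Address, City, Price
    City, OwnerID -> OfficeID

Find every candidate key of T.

{Address, OwnerID}, {City, OwnerID}, {OfficeID, OwnerID}

{OwnerID} never appears on the right of any FD, so every key must include it.
{Address, OwnerID} is a candidate key since {Address, OwnerID}⁺ = {Address, Bedrooms, City, ListDate, OfficeID, OwnerID, Price} covers every attribute.
{City, OwnerID} is a candidate key since {City, OwnerID}⁺ = {Address, Bedrooms, City, ListDate, OfficeID, OwnerID, Price} covers every attribute.
{OfficeID, OwnerID} is a candidate key since {OfficeID, OwnerID}⁺ = {Address, Bedrooms, City, ListDate, OfficeID, OwnerID, Price} covers every attribute.
These are minimal and exhaustive — every other superkey contains one of them.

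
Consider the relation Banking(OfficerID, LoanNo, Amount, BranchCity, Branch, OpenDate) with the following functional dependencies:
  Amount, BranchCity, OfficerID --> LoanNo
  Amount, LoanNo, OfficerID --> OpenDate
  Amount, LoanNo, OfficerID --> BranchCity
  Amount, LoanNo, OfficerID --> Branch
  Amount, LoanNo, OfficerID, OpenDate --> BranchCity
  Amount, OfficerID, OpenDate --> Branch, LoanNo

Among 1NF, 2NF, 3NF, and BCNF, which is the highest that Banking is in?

Candidate keys: {Amount, BranchCity, OfficerID}, {Amount, LoanNo, OfficerID}, {Amount, OfficerID, OpenDate}. Prime attributes: {Amount, BranchCity, LoanNo, OfficerID, OpenDate}.
Each dependency's left side is a superkey — BCNF holds.

BCNF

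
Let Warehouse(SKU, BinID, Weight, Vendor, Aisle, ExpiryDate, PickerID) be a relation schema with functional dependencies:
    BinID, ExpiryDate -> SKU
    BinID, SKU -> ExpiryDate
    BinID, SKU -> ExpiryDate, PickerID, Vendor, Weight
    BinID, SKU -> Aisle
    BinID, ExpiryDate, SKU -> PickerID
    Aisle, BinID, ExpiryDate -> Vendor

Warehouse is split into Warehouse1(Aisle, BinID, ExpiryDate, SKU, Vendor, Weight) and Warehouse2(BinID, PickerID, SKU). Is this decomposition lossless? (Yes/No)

Common attributes: {BinID, SKU}; their closure is {Aisle, BinID, ExpiryDate, PickerID, SKU, Vendor, Weight}.
This includes all of Warehouse1, so the common attributes are a superkey of Warehouse1 — the join is lossless.

Yes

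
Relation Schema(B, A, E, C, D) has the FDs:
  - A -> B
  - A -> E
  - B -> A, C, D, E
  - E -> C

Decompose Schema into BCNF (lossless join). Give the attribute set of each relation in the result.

Candidate keys of the original relation: {A}, {B}.
In {A, B, C, D, E}, {E} is not a superkey ({E}⁺ restricted to this set is {C, E}), so split on E -> C into {C, E} and {A, B, D, E}.
{C, E} is in BCNF.
{A, B, D, E} is in BCNF.

{A, B, D, E}; {C, E}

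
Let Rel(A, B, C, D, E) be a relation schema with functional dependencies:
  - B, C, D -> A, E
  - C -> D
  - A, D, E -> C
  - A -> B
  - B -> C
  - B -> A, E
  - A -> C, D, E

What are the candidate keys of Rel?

{A}, {B}

{A}⁺ = {A, B, C, D, E} — all of the relation — so {A} is a candidate key.
{B}⁺ = {A, B, C, D, E} — all of the relation — so {B} is a candidate key.
No proper subset of any of these is a key, and no other minimal superkey exists.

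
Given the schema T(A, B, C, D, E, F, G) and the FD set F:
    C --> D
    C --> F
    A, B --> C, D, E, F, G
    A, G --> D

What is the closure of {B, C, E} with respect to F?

{B, C, D, E, F}

Start with {B, C, E}.
C --> D applies; add {D} → now {B, C, D, E}.
C --> F applies; add {F} → now {B, C, D, E, F}.
No further FD applies.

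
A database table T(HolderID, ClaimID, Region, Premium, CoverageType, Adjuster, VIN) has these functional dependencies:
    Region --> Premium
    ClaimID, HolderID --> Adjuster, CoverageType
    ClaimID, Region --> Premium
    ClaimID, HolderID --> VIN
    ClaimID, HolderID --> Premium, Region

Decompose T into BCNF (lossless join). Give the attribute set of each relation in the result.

Candidate key of the original relation: {ClaimID, HolderID}.
Within {Adjuster, ClaimID, CoverageType, HolderID, Premium, Region, VIN}: {Region}⁺ ∩ {Adjuster, ClaimID, CoverageType, HolderID, Premium, Region, VIN} = {Premium, Region}, not the whole set, so Region --> Premium violates BCNF; decompose into {Premium, Region} and {Adjuster, ClaimID, CoverageType, HolderID, Region, VIN}.
{Premium, Region}: every determinant is a superkey — BCNF.
{Adjuster, ClaimID, CoverageType, HolderID, Region, VIN}: every determinant is a superkey — BCNF.

{Adjuster, ClaimID, CoverageType, HolderID, Region, VIN}; {Premium, Region}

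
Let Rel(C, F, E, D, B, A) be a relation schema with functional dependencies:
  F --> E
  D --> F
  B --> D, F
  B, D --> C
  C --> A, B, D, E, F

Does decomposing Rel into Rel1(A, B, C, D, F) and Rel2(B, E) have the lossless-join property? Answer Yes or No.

The shared attributes are {B} and {B}⁺ = {A, B, C, D, E, F}.
Rel1 is contained in that closure, so Rel1 ∩ Rel2 --> Rel1 holds and the join is lossless.

Yes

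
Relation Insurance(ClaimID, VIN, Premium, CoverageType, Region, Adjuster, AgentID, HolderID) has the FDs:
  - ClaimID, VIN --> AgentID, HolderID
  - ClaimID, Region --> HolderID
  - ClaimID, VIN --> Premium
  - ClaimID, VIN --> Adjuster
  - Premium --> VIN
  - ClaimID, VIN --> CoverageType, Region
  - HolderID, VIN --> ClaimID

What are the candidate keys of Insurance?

Closure of {ClaimID, Premium} is {Adjuster, AgentID, ClaimID, CoverageType, HolderID, Premium, Region, VIN}, the whole schema; {ClaimID, Premium} is a candidate key.
Closure of {ClaimID, VIN} is {Adjuster, AgentID, ClaimID, CoverageType, HolderID, Premium, Region, VIN}, the whole schema; {ClaimID, VIN} is a candidate key.
Closure of {HolderID, Premium} is {Adjuster, AgentID, ClaimID, CoverageType, HolderID, Premium, Region, VIN}, the whole schema; {HolderID, Premium} is a candidate key.
Closure of {HolderID, VIN} is {Adjuster, AgentID, ClaimID, CoverageType, HolderID, Premium, Region, VIN}, the whole schema; {HolderID, VIN} is a candidate key.
These are minimal and exhaustive — every other superkey contains one of them.

{ClaimID, Premium}, {ClaimID, VIN}, {HolderID, Premium}, {HolderID, VIN}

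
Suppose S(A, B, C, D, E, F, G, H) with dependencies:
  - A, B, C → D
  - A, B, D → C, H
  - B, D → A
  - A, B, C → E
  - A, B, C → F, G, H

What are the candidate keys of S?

{A, B, C}, {B, D}

Attributes never on any right-hand side: {B} — every candidate key must contain it.
{B, D}⁺ = {A, B, C, D, E, F, G, H} — all of the relation — so {B, D} is a candidate key.
{A, B, C}⁺ = {A, B, C, D, E, F, G, H} — all of the relation — so {A, B, C} is a candidate key.
No proper subset of any of these is a key, and no other minimal superkey exists.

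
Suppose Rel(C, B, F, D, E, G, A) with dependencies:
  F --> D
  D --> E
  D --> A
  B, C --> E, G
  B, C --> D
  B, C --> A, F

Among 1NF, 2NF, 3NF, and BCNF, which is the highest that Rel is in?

Candidate key: {B, C}. Prime attributes: {B, C}.
For F --> D we have {F}⁺ = {A, D, E, F}; {F} is not a superkey, so BCNF fails.
Because {D} is non-prime and the left side of F --> D is not a superkey, the relation is not in 3NF.
No proper subset of a key has a non-prime attribute in its closure, so there is no partial dependency; 2NF holds.

2NF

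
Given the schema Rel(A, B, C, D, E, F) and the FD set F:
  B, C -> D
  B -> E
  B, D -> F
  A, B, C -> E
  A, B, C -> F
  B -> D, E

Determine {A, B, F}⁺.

{A, B, D, E, F}

Start with {A, B, F}.
B -> E applies; add {E} → now {A, B, E, F}.
B -> D, E applies; add {D} → now {A, B, D, E, F}.
No further FD applies.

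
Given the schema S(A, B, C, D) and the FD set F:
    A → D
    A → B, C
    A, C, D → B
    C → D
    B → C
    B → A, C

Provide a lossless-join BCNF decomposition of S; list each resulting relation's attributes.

Candidate keys of the original relation: {A}, {B}.
In {A, B, C, D}, {C} is not a superkey ({C}⁺ restricted to this set is {C, D}), so split on C → D into {C, D} and {A, B, C}.
{C, D} is in BCNF.
{A, B, C} is in BCNF.

{A, B, C}; {C, D}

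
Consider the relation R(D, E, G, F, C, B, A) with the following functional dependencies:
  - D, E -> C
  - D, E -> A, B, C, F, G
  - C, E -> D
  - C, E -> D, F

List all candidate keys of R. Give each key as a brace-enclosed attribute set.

{C, E}, {D, E}

{E} never appears on the right of any FD, so every key must include it.
{C, E}⁺ = {A, B, C, D, E, F, G}, which is every attribute, so {C, E} is a candidate key.
{D, E}⁺ = {A, B, C, D, E, F, G}, which is every attribute, so {D, E} is a candidate key.
Any other superkey properly contains one of these, so there are no further candidate keys.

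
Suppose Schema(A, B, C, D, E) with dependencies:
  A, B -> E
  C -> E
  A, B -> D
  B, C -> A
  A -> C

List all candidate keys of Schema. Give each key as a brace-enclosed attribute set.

{A, B}, {B, C}

No FD produces {B}, so it must be in every candidate key.
{A, B} is a candidate key since {A, B}⁺ = {A, B, C, D, E} covers every attribute.
{B, C} is a candidate key since {B, C}⁺ = {A, B, C, D, E} covers every attribute.
No proper subset of any of these is a key, and no other minimal superkey exists.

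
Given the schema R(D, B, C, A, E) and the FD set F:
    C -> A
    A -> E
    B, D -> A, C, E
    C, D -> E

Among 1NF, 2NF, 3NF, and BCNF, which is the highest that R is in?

2NF

Candidate key: {B, D}. Prime attributes: {B, D}.
For C -> A we have {C}⁺ = {A, C, E}; {C} is not a superkey, so BCNF fails.
Because {A} is non-prime and the left side of C -> A is not a superkey, the relation is not in 3NF.
No proper subset of a key has a non-prime attribute in its closure, so there is no partial dependency; 2NF holds.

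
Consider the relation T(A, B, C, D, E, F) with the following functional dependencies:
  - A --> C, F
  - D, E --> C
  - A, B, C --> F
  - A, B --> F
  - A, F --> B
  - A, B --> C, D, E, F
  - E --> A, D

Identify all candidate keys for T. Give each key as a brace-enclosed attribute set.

{A}, {E}

{A} is a candidate key since {A}⁺ = {A, B, C, D, E, F} covers every attribute.
{E} is a candidate key since {E}⁺ = {A, B, C, D, E, F} covers every attribute.
These are minimal and exhaustive — every other superkey contains one of them.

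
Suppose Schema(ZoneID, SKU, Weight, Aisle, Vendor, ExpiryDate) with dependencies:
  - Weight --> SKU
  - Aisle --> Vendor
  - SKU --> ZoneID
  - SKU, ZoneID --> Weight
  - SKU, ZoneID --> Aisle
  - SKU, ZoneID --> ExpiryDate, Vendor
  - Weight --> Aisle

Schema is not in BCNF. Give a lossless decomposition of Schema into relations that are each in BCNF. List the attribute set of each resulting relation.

Candidate keys of the original relation: {SKU}, {Weight}.
In {Aisle, ExpiryDate, SKU, Vendor, Weight, ZoneID}, {Aisle} is not a superkey ({Aisle}⁺ restricted to this set is {Aisle, Vendor}), so split on Aisle --> Vendor into {Aisle, Vendor} and {Aisle, ExpiryDate, SKU, Weight, ZoneID}.
{Aisle, Vendor} has no BCNF violation.
{Aisle, ExpiryDate, SKU, Weight, ZoneID} has no BCNF violation.

{Aisle, ExpiryDate, SKU, Weight, ZoneID}; {Aisle, Vendor}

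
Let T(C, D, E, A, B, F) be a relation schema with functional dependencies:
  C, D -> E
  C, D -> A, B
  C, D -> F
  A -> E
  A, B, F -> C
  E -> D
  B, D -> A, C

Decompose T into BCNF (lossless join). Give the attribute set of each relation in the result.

{A, B, C, F}; {A, E}; {D, E}

Candidate keys of the original relation: {A, B}, {A, C}, {B, D}, {B, E}, {C, D}, {C, E}.
{A, B, C, D, E, F}: {A} determines {A, D, E} here but is not a superkey — split on A -> D, E, giving {A, D, E} and {A, B, C, F}.
{A, D, E}: {E} determines {D, E} here but is not a superkey — split on E -> D, giving {D, E} and {A, E}.
{D, E}: every determinant is a superkey — BCNF.
{A, E}: every determinant is a superkey — BCNF.
{A, B, C, F}: every determinant is a superkey — BCNF.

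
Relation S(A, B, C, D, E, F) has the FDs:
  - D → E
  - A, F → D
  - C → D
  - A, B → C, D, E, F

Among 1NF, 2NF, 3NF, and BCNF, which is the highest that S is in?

Candidate key: {A, B}. Prime attributes: {A, B}.
For D → E we have {D}⁺ = {D, E}; {D} is not a superkey, so BCNF fails.
D → E determines the non-prime attribute {E} from a non-superkey — 3NF is violated.
Checking every proper subset of each key, none determines a non-prime attribute — 2NF is satisfied.

2NF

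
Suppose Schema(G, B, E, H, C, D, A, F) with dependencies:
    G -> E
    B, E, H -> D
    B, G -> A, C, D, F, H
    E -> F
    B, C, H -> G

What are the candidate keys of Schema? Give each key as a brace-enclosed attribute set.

Attributes never on any right-hand side: {B} — every candidate key must contain it.
{B, G}⁺ = {A, B, C, D, E, F, G, H}, which is every attribute, so {B, G} is a candidate key.
{B, C, H}⁺ = {A, B, C, D, E, F, G, H}, which is every attribute, so {B, C, H} is a candidate key.
No proper subset of any of these is a key, and no other minimal superkey exists.

{B, C, H}, {B, G}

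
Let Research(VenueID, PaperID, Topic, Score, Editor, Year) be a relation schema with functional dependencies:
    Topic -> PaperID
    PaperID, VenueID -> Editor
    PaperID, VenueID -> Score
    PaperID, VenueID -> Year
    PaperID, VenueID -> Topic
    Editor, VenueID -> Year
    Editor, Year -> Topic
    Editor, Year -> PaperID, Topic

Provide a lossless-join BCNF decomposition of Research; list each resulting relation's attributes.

{Editor, Score, VenueID, Year}; {Editor, Topic, Year}; {PaperID, Topic}

Candidate keys of the original relation: {Editor, VenueID}, {PaperID, VenueID}, {Topic, VenueID}.
Within {Editor, PaperID, Score, Topic, VenueID, Year}: {Topic}⁺ ∩ {Editor, PaperID, Score, Topic, VenueID, Year} = {PaperID, Topic}, not the whole set, so Topic -> PaperID violates BCNF; decompose into {PaperID, Topic} and {Editor, Score, Topic, VenueID, Year}.
{PaperID, Topic} has no BCNF violation.
Within {Editor, Score, Topic, VenueID, Year}: {Editor, Year}⁺ ∩ {Editor, Score, Topic, VenueID, Year} = {Editor, Topic, Year}, not the whole set, so Editor, Year -> Topic violates BCNF; decompose into {Editor, Topic, Year} and {Editor, Score, VenueID, Year}.
{Editor, Topic, Year} has no BCNF violation.
{Editor, Score, VenueID, Year} has no BCNF violation.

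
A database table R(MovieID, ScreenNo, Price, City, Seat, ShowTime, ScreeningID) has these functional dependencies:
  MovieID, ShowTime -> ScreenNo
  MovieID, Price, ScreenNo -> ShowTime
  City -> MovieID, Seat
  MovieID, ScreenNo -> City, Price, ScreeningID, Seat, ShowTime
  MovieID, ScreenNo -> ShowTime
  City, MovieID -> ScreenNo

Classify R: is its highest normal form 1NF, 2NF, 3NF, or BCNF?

Candidate keys: {City}, {MovieID, ScreenNo}, {MovieID, ShowTime}. Prime attributes: {City, MovieID, ScreenNo, ShowTime}.
Each dependency's left side is a superkey — BCNF holds.

BCNF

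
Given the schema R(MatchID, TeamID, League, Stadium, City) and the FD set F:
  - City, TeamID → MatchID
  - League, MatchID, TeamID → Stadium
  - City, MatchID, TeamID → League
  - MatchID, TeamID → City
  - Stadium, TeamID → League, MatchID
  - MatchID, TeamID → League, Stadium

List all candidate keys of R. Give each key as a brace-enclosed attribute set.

{City, TeamID}, {MatchID, TeamID}, {Stadium, TeamID}

{TeamID} never appears on the right of any FD, so every key must include it.
Closure of {City, TeamID} is {City, League, MatchID, Stadium, TeamID}, the whole schema; {City, TeamID} is a candidate key.
Closure of {MatchID, TeamID} is {City, League, MatchID, Stadium, TeamID}, the whole schema; {MatchID, TeamID} is a candidate key.
Closure of {Stadium, TeamID} is {City, League, MatchID, Stadium, TeamID}, the whole schema; {Stadium, TeamID} is a candidate key.
No proper subset of any of these is a key, and no other minimal superkey exists.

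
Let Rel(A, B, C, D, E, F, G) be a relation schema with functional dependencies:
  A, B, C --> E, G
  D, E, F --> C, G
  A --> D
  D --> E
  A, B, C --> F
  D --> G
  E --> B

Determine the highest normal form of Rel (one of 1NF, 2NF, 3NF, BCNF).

Candidate keys: {A, C}, {A, F}. Prime attributes: {A, C, F}.
For D, E, F --> C, G we have {D, E, F}⁺ = {B, C, D, E, F, G}; {D, E, F} is not a superkey, so BCNF fails.
Because {G} is non-prime and the left side of D, E, F --> C, G is not a superkey, the relation is not in 3NF.
{A} is a proper subset of the key {A, C}, and {A}⁺ contains the non-prime attributes {B, D, E, G} — a partial dependency, so 2NF is violated.

1NF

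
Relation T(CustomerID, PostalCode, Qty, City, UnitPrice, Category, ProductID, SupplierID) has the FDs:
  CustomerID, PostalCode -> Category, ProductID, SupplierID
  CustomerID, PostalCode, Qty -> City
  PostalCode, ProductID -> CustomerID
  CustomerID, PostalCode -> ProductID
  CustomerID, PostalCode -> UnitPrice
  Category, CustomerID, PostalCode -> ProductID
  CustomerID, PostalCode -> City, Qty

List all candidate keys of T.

{CustomerID, PostalCode}, {PostalCode, ProductID}

{PostalCode} never appears on the right of any FD, so every key must include it.
Closure of {CustomerID, PostalCode} is {Category, City, CustomerID, PostalCode, ProductID, Qty, SupplierID, UnitPrice}, the whole schema; {CustomerID, PostalCode} is a candidate key.
Closure of {PostalCode, ProductID} is {Category, City, CustomerID, PostalCode, ProductID, Qty, SupplierID, UnitPrice}, the whole schema; {PostalCode, ProductID} is a candidate key.
These are minimal and exhaustive — every other superkey contains one of them.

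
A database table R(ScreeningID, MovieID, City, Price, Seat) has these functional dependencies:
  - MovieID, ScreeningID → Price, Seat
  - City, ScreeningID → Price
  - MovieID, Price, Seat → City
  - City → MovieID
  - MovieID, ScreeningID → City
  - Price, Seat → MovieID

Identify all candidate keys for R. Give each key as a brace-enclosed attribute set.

Attributes never on any right-hand side: {ScreeningID} — every candidate key must contain it.
{City, ScreeningID} is a candidate key since {City, ScreeningID}⁺ = {City, MovieID, Price, ScreeningID, Seat} covers every attribute.
{MovieID, ScreeningID} is a candidate key since {MovieID, ScreeningID}⁺ = {City, MovieID, Price, ScreeningID, Seat} covers every attribute.
{Price, ScreeningID, Seat} is a candidate key since {Price, ScreeningID, Seat}⁺ = {City, MovieID, Price, ScreeningID, Seat} covers every attribute.
These are minimal and exhaustive — every other superkey contains one of them.

{City, ScreeningID}, {MovieID, ScreeningID}, {Price, ScreeningID, Seat}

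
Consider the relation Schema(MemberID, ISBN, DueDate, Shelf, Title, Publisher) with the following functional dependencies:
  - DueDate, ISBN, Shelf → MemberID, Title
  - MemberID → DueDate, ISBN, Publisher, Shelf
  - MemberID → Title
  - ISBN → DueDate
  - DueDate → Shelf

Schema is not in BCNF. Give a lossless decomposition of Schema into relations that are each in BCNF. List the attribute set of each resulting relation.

{DueDate, ISBN, MemberID, Publisher, Title}; {DueDate, Shelf}

Candidate keys of the original relation: {ISBN}, {MemberID}.
{DueDate, ISBN, MemberID, Publisher, Shelf, Title}: {DueDate} determines {DueDate, Shelf} here but is not a superkey — split on DueDate → Shelf, giving {DueDate, Shelf} and {DueDate, ISBN, MemberID, Publisher, Title}.
{DueDate, Shelf} is in BCNF.
{DueDate, ISBN, MemberID, Publisher, Title} is in BCNF.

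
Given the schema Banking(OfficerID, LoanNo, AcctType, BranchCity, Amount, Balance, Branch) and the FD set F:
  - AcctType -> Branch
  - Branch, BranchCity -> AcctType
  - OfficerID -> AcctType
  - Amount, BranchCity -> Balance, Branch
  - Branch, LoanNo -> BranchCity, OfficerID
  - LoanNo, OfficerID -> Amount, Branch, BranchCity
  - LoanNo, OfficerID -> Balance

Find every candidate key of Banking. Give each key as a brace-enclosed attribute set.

Attributes never on any right-hand side: {LoanNo} — every candidate key must contain it.
Closure of {AcctType, LoanNo} is {AcctType, Amount, Balance, Branch, BranchCity, LoanNo, OfficerID}, the whole schema; {AcctType, LoanNo} is a candidate key.
Closure of {Branch, LoanNo} is {AcctType, Amount, Balance, Branch, BranchCity, LoanNo, OfficerID}, the whole schema; {Branch, LoanNo} is a candidate key.
Closure of {LoanNo, OfficerID} is {AcctType, Amount, Balance, Branch, BranchCity, LoanNo, OfficerID}, the whole schema; {LoanNo, OfficerID} is a candidate key.
Closure of {Amount, BranchCity, LoanNo} is {AcctType, Amount, Balance, Branch, BranchCity, LoanNo, OfficerID}, the whole schema; {Amount, BranchCity, LoanNo} is a candidate key.
These are minimal and exhaustive — every other superkey contains one of them.

{AcctType, LoanNo}, {Amount, BranchCity, LoanNo}, {Branch, LoanNo}, {LoanNo, OfficerID}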